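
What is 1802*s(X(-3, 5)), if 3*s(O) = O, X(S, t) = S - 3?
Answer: -3604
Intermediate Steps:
X(S, t) = -3 + S
s(O) = O/3
1802*s(X(-3, 5)) = 1802*((-3 - 3)/3) = 1802*((⅓)*(-6)) = 1802*(-2) = -3604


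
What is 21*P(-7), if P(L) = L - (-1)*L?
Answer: -294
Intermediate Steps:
P(L) = 2*L (P(L) = L + L = 2*L)
21*P(-7) = 21*(2*(-7)) = 21*(-14) = -294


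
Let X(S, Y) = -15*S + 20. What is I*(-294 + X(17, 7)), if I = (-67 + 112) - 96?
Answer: 26979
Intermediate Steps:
I = -51 (I = 45 - 96 = -51)
X(S, Y) = 20 - 15*S
I*(-294 + X(17, 7)) = -51*(-294 + (20 - 15*17)) = -51*(-294 + (20 - 255)) = -51*(-294 - 235) = -51*(-529) = 26979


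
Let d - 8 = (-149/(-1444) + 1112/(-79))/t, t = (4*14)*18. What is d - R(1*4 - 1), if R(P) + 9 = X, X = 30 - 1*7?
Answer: -230508535/38329536 ≈ -6.0139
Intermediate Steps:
t = 1008 (t = 56*18 = 1008)
X = 23 (X = 30 - 7 = 23)
R(P) = 14 (R(P) = -9 + 23 = 14)
d = 306104969/38329536 (d = 8 + (-149/(-1444) + 1112/(-79))/1008 = 8 + (-149*(-1/1444) + 1112*(-1/79))*(1/1008) = 8 + (149/1444 - 1112/79)*(1/1008) = 8 - 1593957/114076*1/1008 = 8 - 531319/38329536 = 306104969/38329536 ≈ 7.9861)
d - R(1*4 - 1) = 306104969/38329536 - 1*14 = 306104969/38329536 - 14 = -230508535/38329536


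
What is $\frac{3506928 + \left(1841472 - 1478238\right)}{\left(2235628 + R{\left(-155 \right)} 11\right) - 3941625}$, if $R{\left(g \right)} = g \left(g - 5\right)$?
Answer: $- \frac{3870162}{1433197} \approx -2.7004$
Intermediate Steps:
$R{\left(g \right)} = g \left(-5 + g\right)$
$\frac{3506928 + \left(1841472 - 1478238\right)}{\left(2235628 + R{\left(-155 \right)} 11\right) - 3941625} = \frac{3506928 + \left(1841472 - 1478238\right)}{\left(2235628 + - 155 \left(-5 - 155\right) 11\right) - 3941625} = \frac{3506928 + \left(1841472 - 1478238\right)}{\left(2235628 + \left(-155\right) \left(-160\right) 11\right) - 3941625} = \frac{3506928 + 363234}{\left(2235628 + 24800 \cdot 11\right) - 3941625} = \frac{3870162}{\left(2235628 + 272800\right) - 3941625} = \frac{3870162}{2508428 - 3941625} = \frac{3870162}{-1433197} = 3870162 \left(- \frac{1}{1433197}\right) = - \frac{3870162}{1433197}$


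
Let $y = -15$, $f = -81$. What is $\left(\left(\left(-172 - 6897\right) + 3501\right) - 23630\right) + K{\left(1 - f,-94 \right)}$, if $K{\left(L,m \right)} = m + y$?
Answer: $-27307$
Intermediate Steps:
$K{\left(L,m \right)} = -15 + m$ ($K{\left(L,m \right)} = m - 15 = -15 + m$)
$\left(\left(\left(-172 - 6897\right) + 3501\right) - 23630\right) + K{\left(1 - f,-94 \right)} = \left(\left(\left(-172 - 6897\right) + 3501\right) - 23630\right) - 109 = \left(\left(-7069 + 3501\right) - 23630\right) - 109 = \left(-3568 - 23630\right) - 109 = -27198 - 109 = -27307$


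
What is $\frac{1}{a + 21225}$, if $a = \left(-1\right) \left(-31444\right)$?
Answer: $\frac{1}{52669} \approx 1.8986 \cdot 10^{-5}$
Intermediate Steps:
$a = 31444$
$\frac{1}{a + 21225} = \frac{1}{31444 + 21225} = \frac{1}{52669}$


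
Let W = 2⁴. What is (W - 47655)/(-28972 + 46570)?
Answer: -47639/17598 ≈ -2.7071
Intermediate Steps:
W = 16
(W - 47655)/(-28972 + 46570) = (16 - 47655)/(-28972 + 46570) = -47639/17598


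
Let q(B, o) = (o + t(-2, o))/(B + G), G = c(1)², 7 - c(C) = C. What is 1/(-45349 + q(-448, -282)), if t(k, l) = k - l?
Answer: -206/9341893 ≈ -2.2051e-5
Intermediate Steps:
c(C) = 7 - C
G = 36 (G = (7 - 1*1)² = (7 - 1)² = 6² = 36)
q(B, o) = -2/(36 + B) (q(B, o) = (o + (-2 - o))/(B + 36) = -2/(36 + B))
1/(-45349 + q(-448, -282)) = 1/(-45349 - 2/(36 - 448)) = 1/(-45349 - 2/(-412)) = 1/(-45349 - 2*(-1/412)) = 1/(-45349 + 1/206) = 1/(-9341893/206) = -206/9341893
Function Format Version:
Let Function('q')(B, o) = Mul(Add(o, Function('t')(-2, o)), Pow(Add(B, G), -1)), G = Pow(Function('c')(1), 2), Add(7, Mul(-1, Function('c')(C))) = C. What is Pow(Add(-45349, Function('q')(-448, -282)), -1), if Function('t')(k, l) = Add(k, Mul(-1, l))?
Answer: Rational(-206, 9341893) ≈ -2.2051e-5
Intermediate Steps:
Function('c')(C) = Add(7, Mul(-1, C))
G = 36 (G = Pow(Add(7, Mul(-1, 1)), 2) = Pow(Add(7, -1), 2) = Pow(6, 2) = 36)
Function('q')(B, o) = Mul(-2, Pow(Add(36, B), -1)) (Function('q')(B, o) = Mul(Add(o, Add(-2, Mul(-1, o))), Pow(Add(B, 36), -1)) = Mul(-2, Pow(Add(36, B), -1)))
Pow(Add(-45349, Function('q')(-448, -282)), -1) = Pow(Add(-45349, Mul(-2, Pow(Add(36, -448), -1))), -1) = Pow(Add(-45349, Mul(-2, Pow(-412, -1))), -1) = Pow(Add(-45349, Mul(-2, Rational(-1, 412))), -1) = Pow(Add(-45349, Rational(1, 206)), -1) = Pow(Rational(-9341893, 206), -1) = Rational(-206, 9341893)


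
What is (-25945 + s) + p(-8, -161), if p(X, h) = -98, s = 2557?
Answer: -23486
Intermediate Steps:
(-25945 + s) + p(-8, -161) = (-25945 + 2557) - 98 = -23388 - 98 = -23486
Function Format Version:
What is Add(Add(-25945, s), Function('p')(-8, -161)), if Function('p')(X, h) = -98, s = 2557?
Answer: -23486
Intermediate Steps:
Add(Add(-25945, s), Function('p')(-8, -161)) = Add(Add(-25945, 2557), -98) = Add(-23388, -98) = -23486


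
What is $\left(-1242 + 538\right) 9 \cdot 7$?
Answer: $-44352$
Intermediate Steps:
$\left(-1242 + 538\right) 9 \cdot 7 = \left(-704\right) 63 = -44352$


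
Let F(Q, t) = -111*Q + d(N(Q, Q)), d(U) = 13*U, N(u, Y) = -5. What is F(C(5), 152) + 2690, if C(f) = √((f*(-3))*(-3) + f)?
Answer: 2625 - 555*√2 ≈ 1840.1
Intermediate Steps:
C(f) = √10*√f (C(f) = √(-3*f*(-3) + f) = √(9*f + f) = √(10*f) = √10*√f)
F(Q, t) = -65 - 111*Q (F(Q, t) = -111*Q + 13*(-5) = -111*Q - 65 = -65 - 111*Q)
F(C(5), 152) + 2690 = (-65 - 111*√10*√5) + 2690 = (-65 - 555*√2) + 2690 = 2625 - 555*√2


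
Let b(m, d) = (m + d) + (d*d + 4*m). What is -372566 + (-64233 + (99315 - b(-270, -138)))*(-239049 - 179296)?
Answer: -7332287036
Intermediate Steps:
b(m, d) = d + d² + 5*m (b(m, d) = (d + m) + (d² + 4*m) = d + d² + 5*m)
-372566 + (-64233 + (99315 - b(-270, -138)))*(-239049 - 179296) = -372566 + (-64233 + (99315 - (-138 + (-138)² + 5*(-270))))*(-239049 - 179296) = -372566 + (-64233 + (99315 - (-138 + 19044 - 1350)))*(-418345) = -372566 + (-64233 + (99315 - 1*17556))*(-418345) = -372566 + (-64233 + (99315 - 17556))*(-418345) = -372566 + (-64233 + 81759)*(-418345) = -372566 + 17526*(-418345) = -372566 - 7331914470 = -7332287036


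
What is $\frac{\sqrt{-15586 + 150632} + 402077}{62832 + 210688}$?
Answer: $\frac{30929}{21040} + \frac{\sqrt{135046}}{273520} \approx 1.4714$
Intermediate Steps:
$\frac{\sqrt{-15586 + 150632} + 402077}{62832 + 210688} = \frac{\sqrt{135046} + 402077}{273520} = \left(402077 + \sqrt{135046}\right) \frac{1}{273520} = \frac{30929}{21040} + \frac{\sqrt{135046}}{273520}$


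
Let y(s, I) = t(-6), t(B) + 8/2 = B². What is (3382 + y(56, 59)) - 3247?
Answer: 167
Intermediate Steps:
t(B) = -4 + B²
y(s, I) = 32 (y(s, I) = -4 + (-6)² = -4 + 36 = 32)
(3382 + y(56, 59)) - 3247 = (3382 + 32) - 3247 = 3414 - 3247 = 167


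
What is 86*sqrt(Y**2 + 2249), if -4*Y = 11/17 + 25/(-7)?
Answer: 86*sqrt(31855658)/119 ≈ 4078.9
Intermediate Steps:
Y = 87/119 (Y = -(11/17 + 25/(-7))/4 = -(11*(1/17) + 25*(-1/7))/4 = -(11/17 - 25/7)/4 = -1/4*(-348/119) = 87/119 ≈ 0.73109)
86*sqrt(Y**2 + 2249) = 86*sqrt((87/119)**2 + 2249) = 86*sqrt(7569/14161 + 2249) = 86*sqrt(31855658/14161) = 86*(sqrt(31855658)/119) = 86*sqrt(31855658)/119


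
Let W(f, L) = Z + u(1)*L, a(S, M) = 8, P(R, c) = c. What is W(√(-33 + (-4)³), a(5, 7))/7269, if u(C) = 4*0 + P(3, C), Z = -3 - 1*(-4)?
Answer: 3/2423 ≈ 0.0012381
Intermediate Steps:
Z = 1 (Z = -3 + 4 = 1)
u(C) = C (u(C) = 4*0 + C = 0 + C = C)
W(f, L) = 1 + L (W(f, L) = 1 + 1*L = 1 + L)
W(√(-33 + (-4)³), a(5, 7))/7269 = (1 + 8)/7269 = 9*(1/7269) = 3/2423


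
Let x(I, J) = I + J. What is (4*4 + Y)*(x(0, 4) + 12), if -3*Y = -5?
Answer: 848/3 ≈ 282.67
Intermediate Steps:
Y = 5/3 (Y = -⅓*(-5) = 5/3 ≈ 1.6667)
(4*4 + Y)*(x(0, 4) + 12) = (4*4 + 5/3)*((0 + 4) + 12) = (16 + 5/3)*(4 + 12) = (53/3)*16 = 848/3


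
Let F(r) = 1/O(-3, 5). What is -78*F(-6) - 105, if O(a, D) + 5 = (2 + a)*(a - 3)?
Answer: -183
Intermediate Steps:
O(a, D) = -5 + (-3 + a)*(2 + a) (O(a, D) = -5 + (2 + a)*(a - 3) = -5 + (2 + a)*(-3 + a) = -5 + (-3 + a)*(2 + a))
F(r) = 1 (F(r) = 1/(-11 + (-3)**2 - 1*(-3)) = 1/(-11 + 9 + 3) = 1/1 = 1)
-78*F(-6) - 105 = -78*1 - 105 = -78 - 105 = -183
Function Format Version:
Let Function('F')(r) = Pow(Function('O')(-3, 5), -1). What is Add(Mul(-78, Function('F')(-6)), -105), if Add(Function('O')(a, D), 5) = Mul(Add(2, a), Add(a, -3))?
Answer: -183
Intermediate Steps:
Function('O')(a, D) = Add(-5, Mul(Add(-3, a), Add(2, a))) (Function('O')(a, D) = Add(-5, Mul(Add(2, a), Add(a, -3))) = Add(-5, Mul(Add(2, a), Add(-3, a))) = Add(-5, Mul(Add(-3, a), Add(2, a))))
Function('F')(r) = 1 (Function('F')(r) = Pow(Add(-11, Pow(-3, 2), Mul(-1, -3)), -1) = Pow(Add(-11, 9, 3), -1) = Pow(1, -1) = 1)
Add(Mul(-78, Function('F')(-6)), -105) = Add(Mul(-78, 1), -105) = Add(-78, -105) = -183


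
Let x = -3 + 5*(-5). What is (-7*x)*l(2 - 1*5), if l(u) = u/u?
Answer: 196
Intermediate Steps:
l(u) = 1
x = -28 (x = -3 - 25 = -28)
(-7*x)*l(2 - 1*5) = -7*(-28)*1 = 196*1 = 196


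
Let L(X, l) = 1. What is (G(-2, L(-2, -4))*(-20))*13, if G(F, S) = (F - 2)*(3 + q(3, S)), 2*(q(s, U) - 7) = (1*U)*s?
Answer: 11960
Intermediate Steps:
q(s, U) = 7 + U*s/2 (q(s, U) = 7 + ((1*U)*s)/2 = 7 + (U*s)/2 = 7 + U*s/2)
G(F, S) = (-2 + F)*(10 + 3*S/2) (G(F, S) = (F - 2)*(3 + (7 + (½)*S*3)) = (-2 + F)*(3 + (7 + 3*S/2)) = (-2 + F)*(10 + 3*S/2))
(G(-2, L(-2, -4))*(-20))*13 = ((-20 - 3*1 + 10*(-2) + (3/2)*(-2)*1)*(-20))*13 = ((-20 - 3 - 20 - 3)*(-20))*13 = -46*(-20)*13 = 920*13 = 11960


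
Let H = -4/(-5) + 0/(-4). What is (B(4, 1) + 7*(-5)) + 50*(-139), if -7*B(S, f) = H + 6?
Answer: -244509/35 ≈ -6986.0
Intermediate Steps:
H = 4/5 (H = -4*(-1/5) + 0*(-1/4) = 4/5 + 0 = 4/5 ≈ 0.80000)
B(S, f) = -34/35 (B(S, f) = -(4/5 + 6)/7 = -1/7*34/5 = -34/35)
(B(4, 1) + 7*(-5)) + 50*(-139) = (-34/35 + 7*(-5)) + 50*(-139) = (-34/35 - 35) - 6950 = -1259/35 - 6950 = -244509/35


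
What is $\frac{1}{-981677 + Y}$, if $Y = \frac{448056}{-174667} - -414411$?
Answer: $- \frac{174667}{99083098478} \approx -1.7628 \cdot 10^{-6}$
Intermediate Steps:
$Y = \frac{72383478081}{174667}$ ($Y = 448056 \left(- \frac{1}{174667}\right) + 414411 = - \frac{448056}{174667} + 414411 = \frac{72383478081}{174667} \approx 4.1441 \cdot 10^{5}$)
$\frac{1}{-981677 + Y} = \frac{1}{-981677 + \frac{72383478081}{174667}} = \frac{1}{- \frac{99083098478}{174667}} = - \frac{174667}{99083098478}$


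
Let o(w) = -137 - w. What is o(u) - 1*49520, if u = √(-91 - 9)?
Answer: -49657 - 10*I ≈ -49657.0 - 10.0*I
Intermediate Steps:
u = 10*I (u = √(-100) = 10*I ≈ 10.0*I)
o(u) - 1*49520 = (-137 - 10*I) - 1*49520 = (-137 - 10*I) - 49520 = -49657 - 10*I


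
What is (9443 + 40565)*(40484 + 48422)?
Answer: 4446011248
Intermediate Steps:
(9443 + 40565)*(40484 + 48422) = 50008*88906 = 4446011248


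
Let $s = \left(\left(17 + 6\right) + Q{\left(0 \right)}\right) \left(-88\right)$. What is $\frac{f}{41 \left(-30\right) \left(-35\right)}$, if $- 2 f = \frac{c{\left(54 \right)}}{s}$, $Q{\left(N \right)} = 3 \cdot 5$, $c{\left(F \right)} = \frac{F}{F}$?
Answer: $\frac{1}{287918400} \approx 3.4732 \cdot 10^{-9}$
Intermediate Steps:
$c{\left(F \right)} = 1$
$Q{\left(N \right)} = 15$
$s = -3344$ ($s = \left(\left(17 + 6\right) + 15\right) \left(-88\right) = \left(23 + 15\right) \left(-88\right) = 38 \left(-88\right) = -3344$)
$f = \frac{1}{6688}$ ($f = - \frac{1 \frac{1}{-3344}}{2} = - \frac{1 \left(- \frac{1}{3344}\right)}{2} = \left(- \frac{1}{2}\right) \left(- \frac{1}{3344}\right) = \frac{1}{6688} \approx 0.00014952$)
$\frac{f}{41 \left(-30\right) \left(-35\right)} = \frac{1}{6688 \cdot 41 \left(-30\right) \left(-35\right)} = \frac{1}{6688 \left(\left(-1230\right) \left(-35\right)\right)} = \frac{1}{6688 \cdot 43050} = \frac{1}{6688} \cdot \frac{1}{43050} = \frac{1}{287918400}$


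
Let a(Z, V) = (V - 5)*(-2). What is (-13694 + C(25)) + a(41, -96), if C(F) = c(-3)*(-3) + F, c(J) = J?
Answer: -13458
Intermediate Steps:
C(F) = 9 + F (C(F) = -3*(-3) + F = 9 + F)
a(Z, V) = 10 - 2*V (a(Z, V) = (-5 + V)*(-2) = 10 - 2*V)
(-13694 + C(25)) + a(41, -96) = (-13694 + (9 + 25)) + (10 - 2*(-96)) = (-13694 + 34) + (10 + 192) = -13660 + 202 = -13458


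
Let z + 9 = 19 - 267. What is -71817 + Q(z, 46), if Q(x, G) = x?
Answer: -72074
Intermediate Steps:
z = -257 (z = -9 + (19 - 267) = -9 - 248 = -257)
-71817 + Q(z, 46) = -71817 - 257 = -72074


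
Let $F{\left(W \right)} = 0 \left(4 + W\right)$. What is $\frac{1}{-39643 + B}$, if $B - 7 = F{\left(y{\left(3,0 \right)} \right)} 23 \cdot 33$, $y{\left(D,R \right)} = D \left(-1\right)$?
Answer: $- \frac{1}{39636} \approx -2.523 \cdot 10^{-5}$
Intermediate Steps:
$y{\left(D,R \right)} = - D$
$F{\left(W \right)} = 0$
$B = 7$ ($B = 7 + 0 \cdot 23 \cdot 33 = 7 + 0 \cdot 33 = 7 + 0 = 7$)
$\frac{1}{-39643 + B} = \frac{1}{-39643 + 7} = \frac{1}{-39636} = - \frac{1}{39636}$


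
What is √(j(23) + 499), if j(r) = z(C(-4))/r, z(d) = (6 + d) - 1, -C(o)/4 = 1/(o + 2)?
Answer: 6*√7337/23 ≈ 22.345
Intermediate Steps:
C(o) = -4/(2 + o) (C(o) = -4/(o + 2) = -4/(2 + o))
z(d) = 5 + d
j(r) = 7/r (j(r) = (5 - 4/(2 - 4))/r = (5 - 4/(-2))/r = (5 - 4*(-½))/r = (5 + 2)/r = 7/r)
√(j(23) + 499) = √(7/23 + 499) = √(11484/23) = 6*√7337/23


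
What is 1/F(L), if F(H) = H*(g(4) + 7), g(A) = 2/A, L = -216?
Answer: -1/1620 ≈ -0.00061728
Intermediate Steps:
F(H) = 15*H/2 (F(H) = H*(2/4 + 7) = H*(2*(¼) + 7) = H*(½ + 7) = H*(15/2) = 15*H/2)
1/F(L) = 1/((15/2)*(-216)) = 1/(-1620) = -1/1620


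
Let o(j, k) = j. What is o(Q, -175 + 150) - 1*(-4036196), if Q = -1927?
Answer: 4034269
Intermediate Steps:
o(Q, -175 + 150) - 1*(-4036196) = -1927 - 1*(-4036196) = -1927 + 4036196 = 4034269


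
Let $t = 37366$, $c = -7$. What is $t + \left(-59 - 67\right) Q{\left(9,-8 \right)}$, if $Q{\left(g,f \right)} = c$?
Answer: $38248$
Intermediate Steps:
$Q{\left(g,f \right)} = -7$
$t + \left(-59 - 67\right) Q{\left(9,-8 \right)} = 37366 + \left(-59 - 67\right) \left(-7\right) = 37366 - -882 = 37366 + 882 = 38248$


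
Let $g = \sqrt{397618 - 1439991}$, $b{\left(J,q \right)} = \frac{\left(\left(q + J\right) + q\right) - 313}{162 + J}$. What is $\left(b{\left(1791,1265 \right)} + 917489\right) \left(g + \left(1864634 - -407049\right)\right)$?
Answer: $\frac{1356845985724025}{651} + \frac{597286675 i \sqrt{1042373}}{651} \approx 2.0842 \cdot 10^{12} + 9.3673 \cdot 10^{8} i$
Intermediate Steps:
$b{\left(J,q \right)} = \frac{-313 + J + 2 q}{162 + J}$ ($b{\left(J,q \right)} = \frac{\left(\left(J + q\right) + q\right) - 313}{162 + J} = \frac{\left(J + 2 q\right) - 313}{162 + J} = \frac{-313 + J + 2 q}{162 + J}$)
$g = i \sqrt{1042373}$ ($g = \sqrt{-1042373} = i \sqrt{1042373} \approx 1021.0 i$)
$\left(b{\left(1791,1265 \right)} + 917489\right) \left(g + \left(1864634 - -407049\right)\right) = \left(\frac{-313 + 1791 + 2 \cdot 1265}{162 + 1791} + 917489\right) \left(i \sqrt{1042373} + \left(1864634 - -407049\right)\right) = \left(\frac{-313 + 1791 + 2530}{1953} + 917489\right) \left(i \sqrt{1042373} + \left(1864634 + 407049\right)\right) = \left(\frac{1}{1953} \cdot 4008 + 917489\right) \left(i \sqrt{1042373} + 2271683\right) = \left(\frac{1336}{651} + 917489\right) \left(2271683 + i \sqrt{1042373}\right) = \frac{597286675 \left(2271683 + i \sqrt{1042373}\right)}{651} = \frac{1356845985724025}{651} + \frac{597286675 i \sqrt{1042373}}{651}$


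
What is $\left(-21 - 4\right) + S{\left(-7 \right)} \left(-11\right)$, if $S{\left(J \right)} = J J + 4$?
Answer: $-608$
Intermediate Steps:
$S{\left(J \right)} = 4 + J^{2}$ ($S{\left(J \right)} = J^{2} + 4 = 4 + J^{2}$)
$\left(-21 - 4\right) + S{\left(-7 \right)} \left(-11\right) = \left(-21 - 4\right) + \left(4 + \left(-7\right)^{2}\right) \left(-11\right) = \left(-21 - 4\right) + \left(4 + 49\right) \left(-11\right) = -25 + 53 \left(-11\right) = -25 - 583 = -608$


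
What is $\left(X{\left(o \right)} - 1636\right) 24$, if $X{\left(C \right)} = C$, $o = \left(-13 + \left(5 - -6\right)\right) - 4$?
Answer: $-39408$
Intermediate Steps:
$o = -6$ ($o = \left(-13 + \left(5 + 6\right)\right) - 4 = \left(-13 + 11\right) - 4 = -2 - 4 = -6$)
$\left(X{\left(o \right)} - 1636\right) 24 = \left(-6 - 1636\right) 24 = \left(-1642\right) 24 = -39408$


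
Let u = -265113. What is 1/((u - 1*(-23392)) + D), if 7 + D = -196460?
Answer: -1/438188 ≈ -2.2821e-6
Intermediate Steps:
D = -196467 (D = -7 - 196460 = -196467)
1/((u - 1*(-23392)) + D) = 1/((-265113 - 1*(-23392)) - 196467) = 1/((-265113 + 23392) - 196467) = 1/(-241721 - 196467) = 1/(-438188) = -1/438188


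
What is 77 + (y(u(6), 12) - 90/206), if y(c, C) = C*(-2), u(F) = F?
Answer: 5414/103 ≈ 52.563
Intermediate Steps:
y(c, C) = -2*C
77 + (y(u(6), 12) - 90/206) = 77 + (-2*12 - 90/206) = 77 + (-24 - 90/206) = 77 + (-24 - 1*45/103) = 77 + (-24 - 45/103) = 77 - 2517/103 = 5414/103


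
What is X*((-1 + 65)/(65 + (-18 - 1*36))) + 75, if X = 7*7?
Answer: 3961/11 ≈ 360.09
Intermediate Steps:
X = 49
X*((-1 + 65)/(65 + (-18 - 1*36))) + 75 = 49*((-1 + 65)/(65 + (-18 - 1*36))) + 75 = 49*(64/(65 + (-18 - 36))) + 75 = 49*(64/(65 - 54)) + 75 = 49*(64/11) + 75 = 3136/11 + 75 = 3961/11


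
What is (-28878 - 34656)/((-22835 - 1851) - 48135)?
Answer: 63534/72821 ≈ 0.87247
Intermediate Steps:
(-28878 - 34656)/((-22835 - 1851) - 48135) = -63534/(-24686 - 48135) = -63534/(-72821) = -63534*(-1/72821) = 63534/72821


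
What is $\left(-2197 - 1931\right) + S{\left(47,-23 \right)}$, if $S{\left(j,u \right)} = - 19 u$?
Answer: $-3691$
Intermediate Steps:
$\left(-2197 - 1931\right) + S{\left(47,-23 \right)} = \left(-2197 - 1931\right) - -437 = -4128 + 437 = -3691$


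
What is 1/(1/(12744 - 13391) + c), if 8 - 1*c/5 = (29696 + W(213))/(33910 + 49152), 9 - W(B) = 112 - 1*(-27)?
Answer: 26870557/1026957744 ≈ 0.026165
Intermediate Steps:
W(B) = -130 (W(B) = 9 - (112 - 1*(-27)) = 9 - (112 + 27) = 9 - 1*139 = 9 - 139 = -130)
c = 1587325/41531 (c = 40 - 5*(29696 - 130)/(33910 + 49152) = 40 - 147830/83062 = 40 - 5*14783/41531 = 40 - 73915/41531 = 1587325/41531 ≈ 38.220)
1/(1/(12744 - 13391) + c) = 1/(1/(12744 - 13391) + 1587325/41531) = 1/(1/(-647) + 1587325/41531) = 1/(-1/647 + 1587325/41531) = 1/(1026957744/26870557) = 26870557/1026957744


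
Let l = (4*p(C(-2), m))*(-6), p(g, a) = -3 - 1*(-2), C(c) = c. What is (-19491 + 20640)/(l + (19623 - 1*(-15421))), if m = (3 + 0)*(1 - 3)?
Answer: 1149/35068 ≈ 0.032765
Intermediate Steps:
m = -6 (m = 3*(-2) = -6)
p(g, a) = -1 (p(g, a) = -3 + 2 = -1)
l = 24 (l = (4*(-1))*(-6) = -4*(-6) = 24)
(-19491 + 20640)/(l + (19623 - 1*(-15421))) = (-19491 + 20640)/(24 + (19623 - 1*(-15421))) = 1149/(24 + (19623 + 15421)) = 1149/(24 + 35044) = 1149/35068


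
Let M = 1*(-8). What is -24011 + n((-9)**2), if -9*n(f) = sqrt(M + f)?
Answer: -24011 - sqrt(73)/9 ≈ -24012.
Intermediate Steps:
M = -8
n(f) = -sqrt(-8 + f)/9
-24011 + n((-9)**2) = -24011 - sqrt(-8 + (-9)**2)/9 = -24011 - sqrt(-8 + 81)/9 = -24011 - sqrt(73)/9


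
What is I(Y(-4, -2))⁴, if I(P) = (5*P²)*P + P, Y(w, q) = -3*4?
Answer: 5603586019266816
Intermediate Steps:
Y(w, q) = -12
I(P) = P + 5*P³ (I(P) = 5*P³ + P = P + 5*P³)
I(Y(-4, -2))⁴ = (-12 + 5*(-12)³)⁴ = (-12 + 5*(-1728))⁴ = (-12 - 8640)⁴ = (-8652)⁴ = 5603586019266816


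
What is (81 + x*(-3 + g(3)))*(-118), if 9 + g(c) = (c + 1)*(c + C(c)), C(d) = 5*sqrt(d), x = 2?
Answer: -9558 - 4720*sqrt(3) ≈ -17733.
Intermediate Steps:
g(c) = -9 + (1 + c)*(c + 5*sqrt(c)) (g(c) = -9 + (c + 1)*(c + 5*sqrt(c)) = -9 + (1 + c)*(c + 5*sqrt(c)))
(81 + x*(-3 + g(3)))*(-118) = (81 + 2*(-3 + (-9 + 3 + 3**2 + 5*sqrt(3) + 5*3**(3/2))))*(-118) = (81 + 2*(-3 + (-9 + 3 + 9 + 5*sqrt(3) + 5*(3*sqrt(3)))))*(-118) = (81 + 2*(-3 + (-9 + 3 + 9 + 5*sqrt(3) + 15*sqrt(3))))*(-118) = (81 + 2*(-3 + (3 + 20*sqrt(3))))*(-118) = (81 + 2*(20*sqrt(3)))*(-118) = (81 + 40*sqrt(3))*(-118) = -9558 - 4720*sqrt(3)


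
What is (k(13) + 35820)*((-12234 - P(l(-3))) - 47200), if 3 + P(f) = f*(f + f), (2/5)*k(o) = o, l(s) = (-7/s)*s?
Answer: -4268526945/2 ≈ -2.1343e+9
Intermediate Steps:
l(s) = -7
k(o) = 5*o/2
P(f) = -3 + 2*f² (P(f) = -3 + f*(f + f) = -3 + f*(2*f) = -3 + 2*f²)
(k(13) + 35820)*((-12234 - P(l(-3))) - 47200) = ((5/2)*13 + 35820)*((-12234 - (-3 + 2*(-7)²)) - 47200) = (65/2 + 35820)*((-12234 - (-3 + 2*49)) - 47200) = 71705*((-12234 - (-3 + 98)) - 47200)/2 = 71705*((-12234 - 1*95) - 47200)/2 = 71705*((-12234 - 95) - 47200)/2 = 71705*(-12329 - 47200)/2 = (71705/2)*(-59529) = -4268526945/2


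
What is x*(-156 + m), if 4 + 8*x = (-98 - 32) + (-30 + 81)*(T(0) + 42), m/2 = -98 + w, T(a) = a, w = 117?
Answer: -29618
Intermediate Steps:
m = 38 (m = 2*(-98 + 117) = 2*19 = 38)
x = 251 (x = -½ + ((-98 - 32) + (-30 + 81)*(0 + 42))/8 = -½ + (-130 + 51*42)/8 = -½ + (-130 + 2142)/8 = -½ + (⅛)*2012 = -½ + 503/2 = 251)
x*(-156 + m) = 251*(-156 + 38) = 251*(-118) = -29618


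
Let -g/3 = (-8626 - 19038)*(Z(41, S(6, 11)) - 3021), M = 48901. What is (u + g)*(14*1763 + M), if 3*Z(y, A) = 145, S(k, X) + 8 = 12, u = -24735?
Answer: -18155301874321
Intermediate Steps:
S(k, X) = 4 (S(k, X) = -8 + 12 = 4)
Z(y, A) = 145/3 (Z(y, A) = (1/3)*145 = 145/3)
g = -246707552 (g = -3*(-8626 - 19038)*(145/3 - 3021) = -(-82992)*(-8918)/3 = -3*246707552/3 = -246707552)
(u + g)*(14*1763 + M) = (-24735 - 246707552)*(14*1763 + 48901) = -246732287*(24682 + 48901) = -246732287*73583 = -18155301874321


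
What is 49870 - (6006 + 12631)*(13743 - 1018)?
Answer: -237105955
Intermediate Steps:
49870 - (6006 + 12631)*(13743 - 1018) = 49870 - 18637*12725 = 49870 - 1*237155825 = 49870 - 237155825 = -237105955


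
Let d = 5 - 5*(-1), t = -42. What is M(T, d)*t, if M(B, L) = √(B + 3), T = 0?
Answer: -42*√3 ≈ -72.746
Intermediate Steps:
d = 10 (d = 5 + 5 = 10)
M(B, L) = √(3 + B)
M(T, d)*t = √(3 + 0)*(-42) = √3*(-42) = -42*√3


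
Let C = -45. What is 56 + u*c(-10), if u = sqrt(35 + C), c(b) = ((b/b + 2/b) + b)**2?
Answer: 56 + 2116*I*sqrt(10)/25 ≈ 56.0 + 267.66*I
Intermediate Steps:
c(b) = (1 + b + 2/b)**2 (c(b) = ((1 + 2/b) + b)**2 = (1 + b + 2/b)**2)
u = I*sqrt(10) (u = sqrt(35 - 45) = sqrt(-10) = I*sqrt(10) ≈ 3.1623*I)
56 + u*c(-10) = 56 + (I*sqrt(10))*((2 - 10 + (-10)**2)**2/(-10)**2) = 56 + (I*sqrt(10))*((2 - 10 + 100)**2/100) = 56 + (I*sqrt(10))*((1/100)*92**2) = 56 + (I*sqrt(10))*((1/100)*8464) = 56 + (I*sqrt(10))*(2116/25) = 56 + 2116*I*sqrt(10)/25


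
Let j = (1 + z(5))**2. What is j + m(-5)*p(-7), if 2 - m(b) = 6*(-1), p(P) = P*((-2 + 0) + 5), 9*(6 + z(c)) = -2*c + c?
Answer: -11108/81 ≈ -137.14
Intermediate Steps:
z(c) = -6 - c/9 (z(c) = -6 + (-2*c + c)/9 = -6 + (-c)/9 = -6 - c/9)
p(P) = 3*P (p(P) = P*(-2 + 5) = P*3 = 3*P)
m(b) = 8 (m(b) = 2 - 6*(-1) = 2 - 1*(-6) = 2 + 6 = 8)
j = 2500/81 (j = (1 + (-6 - 1/9*5))**2 = (1 + (-6 - 5/9))**2 = (1 - 59/9)**2 = (-50/9)**2 = 2500/81 ≈ 30.864)
j + m(-5)*p(-7) = 2500/81 + 8*(3*(-7)) = 2500/81 + 8*(-21) = 2500/81 - 168 = -11108/81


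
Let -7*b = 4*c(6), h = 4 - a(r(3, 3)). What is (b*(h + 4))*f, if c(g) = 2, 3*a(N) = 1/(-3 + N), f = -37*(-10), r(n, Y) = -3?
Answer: -214600/63 ≈ -3406.3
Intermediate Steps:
f = 370
a(N) = 1/(3*(-3 + N))
h = 73/18 (h = 4 - 1/(3*(-3 - 3)) = 4 - 1/(3*(-6)) = 4 - (-1)/(3*6) = 4 - 1*(-1/18) = 4 + 1/18 = 73/18 ≈ 4.0556)
b = -8/7 (b = -4*2/7 = -1/7*8 = -8/7 ≈ -1.1429)
(b*(h + 4))*f = -8*(73/18 + 4)/7*370 = -8/7*145/18*370 = -580/63*370 = -214600/63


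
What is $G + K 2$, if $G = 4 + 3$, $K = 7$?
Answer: $21$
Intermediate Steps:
$G = 7$
$G + K 2 = 7 + 7 \cdot 2 = 7 + 14 = 21$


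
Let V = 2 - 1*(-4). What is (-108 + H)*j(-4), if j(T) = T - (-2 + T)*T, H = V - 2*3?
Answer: 3024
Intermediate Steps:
V = 6 (V = 2 + 4 = 6)
H = 0 (H = 6 - 2*3 = 6 - 6 = 0)
j(T) = T - T*(-2 + T)
(-108 + H)*j(-4) = (-108 + 0)*(-4*(3 - 1*(-4))) = -(-432)*(3 + 4) = -(-432)*7 = -108*(-28) = 3024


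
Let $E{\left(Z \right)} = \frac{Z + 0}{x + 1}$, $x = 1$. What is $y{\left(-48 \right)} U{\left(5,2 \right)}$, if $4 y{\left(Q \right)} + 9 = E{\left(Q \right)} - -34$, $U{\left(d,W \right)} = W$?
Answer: $\frac{1}{2} \approx 0.5$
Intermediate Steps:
$E{\left(Z \right)} = \frac{Z}{2}$ ($E{\left(Z \right)} = \frac{Z + 0}{1 + 1} = \frac{Z}{2}$)
$y{\left(Q \right)} = \frac{25}{4} + \frac{Q}{8}$ ($y{\left(Q \right)} = - \frac{9}{4} + \frac{\frac{Q}{2} - -34}{4} = - \frac{9}{4} + \frac{\frac{Q}{2} + 34}{4} = - \frac{9}{4} + \frac{34 + \frac{Q}{2}}{4} = - \frac{9}{4} + \left(\frac{17}{2} + \frac{Q}{8}\right) = \frac{25}{4} + \frac{Q}{8}$)
$y{\left(-48 \right)} U{\left(5,2 \right)} = \left(\frac{25}{4} + \frac{1}{8} \left(-48\right)\right) 2 = \left(\frac{25}{4} - 6\right) 2 = \frac{1}{4} \cdot 2 = \frac{1}{2}$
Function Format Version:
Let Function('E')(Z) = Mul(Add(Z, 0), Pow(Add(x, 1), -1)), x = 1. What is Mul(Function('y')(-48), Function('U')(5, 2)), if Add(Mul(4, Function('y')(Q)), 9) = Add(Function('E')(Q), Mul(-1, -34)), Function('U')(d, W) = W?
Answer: Rational(1, 2) ≈ 0.50000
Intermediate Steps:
Function('E')(Z) = Mul(Rational(1, 2), Z) (Function('E')(Z) = Mul(Add(Z, 0), Pow(Add(1, 1), -1)) = Mul(Z, Pow(2, -1)) = Mul(Z, Rational(1, 2)) = Mul(Rational(1, 2), Z))
Function('y')(Q) = Add(Rational(25, 4), Mul(Rational(1, 8), Q)) (Function('y')(Q) = Add(Rational(-9, 4), Mul(Rational(1, 4), Add(Mul(Rational(1, 2), Q), Mul(-1, -34)))) = Add(Rational(-9, 4), Mul(Rational(1, 4), Add(Mul(Rational(1, 2), Q), 34))) = Add(Rational(-9, 4), Mul(Rational(1, 4), Add(34, Mul(Rational(1, 2), Q)))) = Add(Rational(-9, 4), Add(Rational(17, 2), Mul(Rational(1, 8), Q))) = Add(Rational(25, 4), Mul(Rational(1, 8), Q)))
Mul(Function('y')(-48), Function('U')(5, 2)) = Mul(Add(Rational(25, 4), Mul(Rational(1, 8), -48)), 2) = Mul(Add(Rational(25, 4), -6), 2) = Mul(Rational(1, 4), 2) = Rational(1, 2)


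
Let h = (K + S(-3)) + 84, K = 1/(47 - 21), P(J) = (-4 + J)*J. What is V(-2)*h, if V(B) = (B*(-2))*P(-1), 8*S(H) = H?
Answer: 43505/26 ≈ 1673.3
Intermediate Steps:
S(H) = H/8
P(J) = J*(-4 + J)
K = 1/26 ≈ 0.038462
h = 8701/104 (h = (1/26 + (⅛)*(-3)) + 84 = (1/26 - 3/8) + 84 = -35/104 + 84 = 8701/104 ≈ 83.663)
V(B) = -10*B (V(B) = (B*(-2))*(-(-4 - 1)) = (-2*B)*(-1*(-5)) = -2*B*5 = -10*B)
V(-2)*h = -10*(-2)*(8701/104) = 20*(8701/104) = 43505/26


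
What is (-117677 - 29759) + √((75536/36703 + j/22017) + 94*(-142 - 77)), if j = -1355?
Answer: -147436 + 29*I*√55303857006675261/47534703 ≈ -1.4744e+5 + 143.47*I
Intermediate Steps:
(-117677 - 29759) + √((75536/36703 + j/22017) + 94*(-142 - 77)) = (-117677 - 29759) + √((75536/36703 - 1355/22017) + 94*(-142 - 77)) = -147436 + √((75536*(1/36703) - 1355*1/22017) + 94*(-219)) = -147436 + √((75536/36703 - 1355/22017) - 20586) = -147436 + √(1613343547/808089951 - 20586) = -147436 + √(-16633726387739/808089951) = -147436 + 29*I*√55303857006675261/47534703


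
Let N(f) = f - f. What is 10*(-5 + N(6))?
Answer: -50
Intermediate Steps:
N(f) = 0
10*(-5 + N(6)) = 10*(-5 + 0) = 10*(-5) = -50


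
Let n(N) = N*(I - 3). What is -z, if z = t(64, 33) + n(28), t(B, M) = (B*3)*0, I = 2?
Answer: 28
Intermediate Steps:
t(B, M) = 0 (t(B, M) = (3*B)*0 = 0)
n(N) = -N (n(N) = N*(2 - 3) = N*(-1) = -N)
z = -28 (z = 0 - 1*28 = 0 - 28 = -28)
-z = -1*(-28) = 28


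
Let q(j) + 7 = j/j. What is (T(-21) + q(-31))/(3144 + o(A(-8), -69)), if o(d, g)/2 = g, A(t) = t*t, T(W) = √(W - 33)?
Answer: -1/501 + I*√6/1002 ≈ -0.001996 + 0.0024446*I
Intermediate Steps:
T(W) = √(-33 + W)
q(j) = -6 (q(j) = -7 + j/j = -7 + 1 = -6)
A(t) = t²
o(d, g) = 2*g
(T(-21) + q(-31))/(3144 + o(A(-8), -69)) = (√(-33 - 21) - 6)/(3144 + 2*(-69)) = (√(-54) - 6)/(3144 - 138) = (3*I*√6 - 6)/3006 = (-6 + 3*I*√6)*(1/3006) = -1/501 + I*√6/1002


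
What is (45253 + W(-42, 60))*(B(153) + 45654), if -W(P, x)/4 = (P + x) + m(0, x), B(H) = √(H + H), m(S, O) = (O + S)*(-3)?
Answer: 2095564254 + 137703*√34 ≈ 2.0964e+9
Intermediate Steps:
m(S, O) = -3*O - 3*S
B(H) = √2*√H (B(H) = √(2*H) = √2*√H)
W(P, x) = -4*P + 8*x (W(P, x) = -4*((P + x) + (-3*x - 3*0)) = -4*((P + x) + (-3*x + 0)) = -4*((P + x) - 3*x) = -4*(P - 2*x) = -4*P + 8*x)
(45253 + W(-42, 60))*(B(153) + 45654) = (45253 + (-4*(-42) + 8*60))*(√2*√153 + 45654) = (45253 + (168 + 480))*(√2*(3*√17) + 45654) = (45253 + 648)*(3*√34 + 45654) = 45901*(45654 + 3*√34) = 2095564254 + 137703*√34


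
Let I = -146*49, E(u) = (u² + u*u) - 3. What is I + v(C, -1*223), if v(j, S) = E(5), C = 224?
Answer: -7107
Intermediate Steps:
E(u) = -3 + 2*u² (E(u) = (u² + u²) - 3 = 2*u² - 3 = -3 + 2*u²)
v(j, S) = 47 (v(j, S) = -3 + 2*5² = -3 + 2*25 = -3 + 50 = 47)
I = -7154
I + v(C, -1*223) = -7154 + 47 = -7107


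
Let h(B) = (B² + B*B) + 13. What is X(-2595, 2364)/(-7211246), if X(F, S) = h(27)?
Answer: -1471/7211246 ≈ -0.00020399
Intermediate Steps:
h(B) = 13 + 2*B² (h(B) = (B² + B²) + 13 = 2*B² + 13 = 13 + 2*B²)
X(F, S) = 1471 (X(F, S) = 13 + 2*27² = 13 + 2*729 = 13 + 1458 = 1471)
X(-2595, 2364)/(-7211246) = 1471/(-7211246) = 1471*(-1/7211246) = -1471/7211246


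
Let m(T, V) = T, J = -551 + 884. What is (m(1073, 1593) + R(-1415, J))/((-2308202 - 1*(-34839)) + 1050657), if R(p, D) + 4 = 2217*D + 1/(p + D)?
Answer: -799955059/1322967892 ≈ -0.60467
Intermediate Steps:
J = 333
R(p, D) = -4 + 1/(D + p) + 2217*D (R(p, D) = -4 + (2217*D + 1/(p + D)) = -4 + (2217*D + 1/(D + p)) = -4 + (1/(D + p) + 2217*D) = -4 + 1/(D + p) + 2217*D)
(m(1073, 1593) + R(-1415, J))/((-2308202 - 1*(-34839)) + 1050657) = (1073 + (1 - 4*333 - 4*(-1415) + 2217*333**2 + 2217*333*(-1415))/(333 - 1415))/((-2308202 - 1*(-34839)) + 1050657) = (1073 + (1 - 1332 + 5660 + 2217*110889 - 1044639315)/(-1082))/((-2308202 + 34839) + 1050657) = (1073 - (1 - 1332 + 5660 + 245840913 - 1044639315)/1082)/(-2273363 + 1050657) = (1073 - 1/1082*(-798794073))/(-1222706) = (1073 + 798794073/1082)*(-1/1222706) = (799955059/1082)*(-1/1222706) = -799955059/1322967892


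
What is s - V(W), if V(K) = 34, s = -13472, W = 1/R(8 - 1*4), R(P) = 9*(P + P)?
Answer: -13506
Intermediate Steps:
R(P) = 18*P (R(P) = 9*(2*P) = 18*P)
W = 1/72 (W = 1/(18*(8 - 1*4)) = 1/(18*(8 - 4)) = 1/(18*4) = 1/72 ≈ 0.013889)
s - V(W) = -13472 - 1*34 = -13472 - 34 = -13506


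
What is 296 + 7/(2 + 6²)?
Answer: 11255/38 ≈ 296.18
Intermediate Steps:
296 + 7/(2 + 6²) = 296 + 7/(2 + 36) = 296 + 7/38 = 11255/38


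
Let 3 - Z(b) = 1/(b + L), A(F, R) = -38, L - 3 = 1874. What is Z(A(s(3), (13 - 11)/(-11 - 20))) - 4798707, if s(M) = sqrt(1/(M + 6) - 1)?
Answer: -8824816657/1839 ≈ -4.7987e+6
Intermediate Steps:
s(M) = sqrt(-1 + 1/(6 + M)) (s(M) = sqrt(1/(6 + M) - 1) = sqrt(-1 + 1/(6 + M)))
L = 1877 (L = 3 + 1874 = 1877)
Z(b) = 3 - 1/(1877 + b) (Z(b) = 3 - 1/(b + 1877) = 3 - 1/(1877 + b))
Z(A(s(3), (13 - 11)/(-11 - 20))) - 4798707 = (5630 + 3*(-38))/(1877 - 38) - 4798707 = (5630 - 114)/1839 - 4798707 = (1/1839)*5516 - 4798707 = 5516/1839 - 4798707 = -8824816657/1839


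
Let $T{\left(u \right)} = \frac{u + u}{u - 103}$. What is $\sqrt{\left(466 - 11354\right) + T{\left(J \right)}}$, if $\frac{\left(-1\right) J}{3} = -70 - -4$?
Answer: $\frac{2 i \sqrt{24556645}}{95} \approx 104.33 i$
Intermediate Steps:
$J = 198$ ($J = - 3 \left(-70 - -4\right) = - 3 \left(-70 + 4\right) = \left(-3\right) \left(-66\right) = 198$)
$T{\left(u \right)} = \frac{2 u}{-103 + u}$
$\sqrt{\left(466 - 11354\right) + T{\left(J \right)}} = \sqrt{\left(466 - 11354\right) + 2 \cdot 198 \frac{1}{-103 + 198}} = \sqrt{\left(466 - 11354\right) + 2 \cdot 198 \cdot \frac{1}{95}} = \sqrt{-10888 + 2 \cdot 198 \cdot \frac{1}{95}} = \sqrt{-10888 + \frac{396}{95}} = \sqrt{- \frac{1033964}{95}} = \frac{2 i \sqrt{24556645}}{95}$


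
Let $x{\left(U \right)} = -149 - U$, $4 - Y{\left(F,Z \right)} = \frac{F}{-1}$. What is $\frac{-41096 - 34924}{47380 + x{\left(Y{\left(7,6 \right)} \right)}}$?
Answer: $- \frac{1267}{787} \approx -1.6099$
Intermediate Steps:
$Y{\left(F,Z \right)} = 4 + F$ ($Y{\left(F,Z \right)} = 4 - \frac{F}{-1} = 4 - F \left(-1\right) = 4 - - F = 4 + F$)
$\frac{-41096 - 34924}{47380 + x{\left(Y{\left(7,6 \right)} \right)}} = \frac{-41096 - 34924}{47380 - 160} = - \frac{76020}{47380 - 160} = - \frac{76020}{47220} = \left(-76020\right) \frac{1}{47220} = - \frac{1267}{787}$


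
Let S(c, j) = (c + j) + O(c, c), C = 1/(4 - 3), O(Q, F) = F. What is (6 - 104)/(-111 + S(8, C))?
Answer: 49/47 ≈ 1.0426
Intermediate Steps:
C = 1 (C = 1/1 = 1)
S(c, j) = j + 2*c (S(c, j) = (c + j) + c = j + 2*c)
(6 - 104)/(-111 + S(8, C)) = (6 - 104)/(-111 + (1 + 2*8)) = -98/(-111 + (1 + 16)) = -98/(-111 + 17) = -98/(-94) = -1/94*(-98) = 49/47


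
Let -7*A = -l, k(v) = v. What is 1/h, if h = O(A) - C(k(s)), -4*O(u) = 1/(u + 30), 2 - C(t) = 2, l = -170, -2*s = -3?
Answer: -160/7 ≈ -22.857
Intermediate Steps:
s = 3/2 (s = -½*(-3) = 3/2 ≈ 1.5000)
C(t) = 0 (C(t) = 2 - 1*2 = 2 - 2 = 0)
A = -170/7 (A = -(-1)*(-170)/7 = -⅐*170 = -170/7 ≈ -24.286)
O(u) = -1/(4*(30 + u)) (O(u) = -1/(4*(u + 30)) = -1/(4*(30 + u)))
h = -7/160 (h = -1/(120 + 4*(-170/7)) - 1*0 = -1/(120 - 680/7) + 0 = -1/160/7 + 0 = -1*7/160 + 0 = -7/160 + 0 = -7/160 ≈ -0.043750)
1/h = 1/(-7/160) = -160/7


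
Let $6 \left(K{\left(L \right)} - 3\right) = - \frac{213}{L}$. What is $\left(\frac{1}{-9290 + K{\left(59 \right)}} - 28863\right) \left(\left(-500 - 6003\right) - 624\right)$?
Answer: $\frac{225441476021123}{1095937} \approx 2.0571 \cdot 10^{8}$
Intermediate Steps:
$K{\left(L \right)} = 3 - \frac{71}{2 L}$ ($K{\left(L \right)} = 3 + \frac{\left(-213\right) \frac{1}{L}}{6} = 3 - \frac{71}{2 L}$)
$\left(\frac{1}{-9290 + K{\left(59 \right)}} - 28863\right) \left(\left(-500 - 6003\right) - 624\right) = \left(\frac{1}{-9290 + \left(3 - \frac{71}{2 \cdot 59}\right)} - 28863\right) \left(\left(-500 - 6003\right) - 624\right) = \left(\frac{1}{-9290 + \left(3 - \frac{71}{118}\right)} - 28863\right) \left(-6503 - 624\right) = \left(\frac{1}{-9290 + \left(3 - \frac{71}{118}\right)} - 28863\right) \left(-7127\right) = \left(\frac{1}{-9290 + \frac{283}{118}} - 28863\right) \left(-7127\right) = \left(\frac{1}{- \frac{1095937}{118}} - 28863\right) \left(-7127\right) = \left(- \frac{118}{1095937} - 28863\right) \left(-7127\right) = \left(- \frac{31632029749}{1095937}\right) \left(-7127\right) = \frac{225441476021123}{1095937}$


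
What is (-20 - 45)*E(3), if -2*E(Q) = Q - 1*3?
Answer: 0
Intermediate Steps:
E(Q) = 3/2 - Q/2 (E(Q) = -(Q - 1*3)/2 = -(Q - 3)/2 = -(-3 + Q)/2 = 3/2 - Q/2)
(-20 - 45)*E(3) = (-20 - 45)*(3/2 - ½*3) = -65*(3/2 - 3/2) = -65*0 = 0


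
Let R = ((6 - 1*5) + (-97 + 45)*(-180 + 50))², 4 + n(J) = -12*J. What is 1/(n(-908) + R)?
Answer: 1/45722013 ≈ 2.1871e-8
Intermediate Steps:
n(J) = -4 - 12*J
R = 45711121 (R = ((6 - 5) - 52*(-130))² = (1 + 6760)² = 6761² = 45711121)
1/(n(-908) + R) = 1/((-4 - 12*(-908)) + 45711121) = 1/((-4 + 10896) + 45711121) = 1/(10892 + 45711121) = 1/45722013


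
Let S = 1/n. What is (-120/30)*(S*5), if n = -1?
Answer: 20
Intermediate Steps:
S = -1 (S = 1/(-1) = -1)
(-120/30)*(S*5) = (-120/30)*(-1*5) = -120*1/30*(-5) = -4*(-5) = 20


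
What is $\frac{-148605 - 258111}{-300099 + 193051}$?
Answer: $\frac{101679}{26762} \approx 3.7994$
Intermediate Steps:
$\frac{-148605 - 258111}{-300099 + 193051} = \frac{-148605 - 258111}{-107048} = \left(-148605 - 258111\right) \left(- \frac{1}{107048}\right) = \left(-406716\right) \left(- \frac{1}{107048}\right) = \frac{101679}{26762}$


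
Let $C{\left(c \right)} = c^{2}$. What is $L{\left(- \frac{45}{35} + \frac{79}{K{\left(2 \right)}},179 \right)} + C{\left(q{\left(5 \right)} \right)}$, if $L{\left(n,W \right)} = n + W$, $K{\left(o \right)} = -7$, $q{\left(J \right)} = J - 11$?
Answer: $\frac{1417}{7} \approx 202.43$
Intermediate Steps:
$q{\left(J \right)} = -11 + J$
$L{\left(n,W \right)} = W + n$
$L{\left(- \frac{45}{35} + \frac{79}{K{\left(2 \right)}},179 \right)} + C{\left(q{\left(5 \right)} \right)} = \left(179 + \left(- \frac{45}{35} + \frac{79}{-7}\right)\right) + \left(-11 + 5\right)^{2} = \left(179 + \left(\left(-45\right) \frac{1}{35} + 79 \left(- \frac{1}{7}\right)\right)\right) + \left(-6\right)^{2} = \left(179 - \frac{88}{7}\right) + 36 = \frac{1165}{7} + 36 = \frac{1417}{7}$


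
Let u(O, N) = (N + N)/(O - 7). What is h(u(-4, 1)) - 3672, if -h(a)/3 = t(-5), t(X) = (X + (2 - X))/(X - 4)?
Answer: -11014/3 ≈ -3671.3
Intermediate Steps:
t(X) = 2/(-4 + X)
u(O, N) = 2*N/(-7 + O) (u(O, N) = (2*N)/(-7 + O) = 2*N/(-7 + O))
h(a) = 2/3 (h(a) = -6/(-4 - 5) = -6/(-9) = -6*(-1)/9 = -3*(-2/9) = 2/3)
h(u(-4, 1)) - 3672 = 2/3 - 3672 = -11014/3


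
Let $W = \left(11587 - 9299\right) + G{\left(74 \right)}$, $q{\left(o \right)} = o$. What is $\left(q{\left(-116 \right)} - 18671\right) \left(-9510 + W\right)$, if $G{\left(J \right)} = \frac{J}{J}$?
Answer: $135660927$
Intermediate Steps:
$G{\left(J \right)} = 1$
$W = 2289$ ($W = \left(11587 - 9299\right) + 1 = 2288 + 1 = 2289$)
$\left(q{\left(-116 \right)} - 18671\right) \left(-9510 + W\right) = \left(-116 - 18671\right) \left(-9510 + 2289\right) = \left(-18787\right) \left(-7221\right) = 135660927$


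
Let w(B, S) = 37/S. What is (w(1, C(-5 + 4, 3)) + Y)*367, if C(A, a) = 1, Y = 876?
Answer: 335071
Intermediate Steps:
(w(1, C(-5 + 4, 3)) + Y)*367 = (37/1 + 876)*367 = (37*1 + 876)*367 = (37 + 876)*367 = 913*367 = 335071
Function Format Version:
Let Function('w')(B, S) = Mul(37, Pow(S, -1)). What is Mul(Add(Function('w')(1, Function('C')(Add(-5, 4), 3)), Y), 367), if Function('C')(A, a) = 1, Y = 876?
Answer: 335071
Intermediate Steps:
Mul(Add(Function('w')(1, Function('C')(Add(-5, 4), 3)), Y), 367) = Mul(Add(Mul(37, Pow(1, -1)), 876), 367) = Mul(Add(Mul(37, 1), 876), 367) = Mul(Add(37, 876), 367) = Mul(913, 367) = 335071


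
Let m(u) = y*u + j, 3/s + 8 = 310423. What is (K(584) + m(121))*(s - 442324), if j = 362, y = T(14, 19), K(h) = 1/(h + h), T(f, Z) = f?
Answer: -329723072039079913/362564720 ≈ -9.0942e+8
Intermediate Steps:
s = 3/310415 (s = 3/(-8 + 310423) = 3/310415 ≈ 9.6645e-6)
K(h) = 1/(2*h)
y = 14
m(u) = 362 + 14*u (m(u) = 14*u + 362 = 362 + 14*u)
(K(584) + m(121))*(s - 442324) = ((½)/584 + (362 + 14*121))*(3/310415 - 442324) = ((½)*(1/584) + (362 + 1694))*(-137304004457/310415) = (1/1168 + 2056)*(-137304004457/310415) = (2401409/1168)*(-137304004457/310415) = -329723072039079913/362564720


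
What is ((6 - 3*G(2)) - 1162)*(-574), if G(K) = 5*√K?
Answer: 663544 + 8610*√2 ≈ 6.7572e+5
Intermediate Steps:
((6 - 3*G(2)) - 1162)*(-574) = ((6 - 15*√2) - 1162)*(-574) = (-1156 - 15*√2)*(-574) = 663544 + 8610*√2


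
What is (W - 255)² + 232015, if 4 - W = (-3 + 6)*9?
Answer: 309299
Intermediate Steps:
W = -23 (W = 4 - (-3 + 6)*9 = 4 - 3*9 = 4 - 1*27 = 4 - 27 = -23)
(W - 255)² + 232015 = (-23 - 255)² + 232015 = (-278)² + 232015 = 77284 + 232015 = 309299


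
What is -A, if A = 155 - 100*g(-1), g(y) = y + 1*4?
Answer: 145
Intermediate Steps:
g(y) = 4 + y (g(y) = y + 4 = 4 + y)
A = -145 (A = 155 - 100*(4 - 1) = 155 - 100*3 = 155 - 300 = -145)
-A = -1*(-145) = 145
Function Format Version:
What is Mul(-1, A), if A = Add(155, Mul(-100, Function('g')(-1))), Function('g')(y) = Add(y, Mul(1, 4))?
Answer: 145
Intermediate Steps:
Function('g')(y) = Add(4, y) (Function('g')(y) = Add(y, 4) = Add(4, y))
A = -145 (A = Add(155, Mul(-100, Add(4, -1))) = Add(155, Mul(-100, 3)) = Add(155, -300) = -145)
Mul(-1, A) = Mul(-1, -145) = 145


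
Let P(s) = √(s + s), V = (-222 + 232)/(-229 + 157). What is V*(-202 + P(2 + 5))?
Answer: 505/18 - 5*√14/36 ≈ 27.536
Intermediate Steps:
V = -5/36 (V = 10/(-72) = 10*(-1/72) = -5/36 ≈ -0.13889)
P(s) = √2*√s (P(s) = √(2*s) = √2*√s)
V*(-202 + P(2 + 5)) = -5*(-202 + √2*√(2 + 5))/36 = -5*(-202 + √2*√7)/36 = -5*(-202 + √14)/36 = 505/18 - 5*√14/36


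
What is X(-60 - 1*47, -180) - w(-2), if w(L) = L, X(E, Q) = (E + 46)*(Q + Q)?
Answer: 21962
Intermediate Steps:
X(E, Q) = 2*Q*(46 + E) (X(E, Q) = (46 + E)*(2*Q) = 2*Q*(46 + E))
X(-60 - 1*47, -180) - w(-2) = 2*(-180)*(46 + (-60 - 1*47)) - 1*(-2) = 2*(-180)*(46 + (-60 - 47)) + 2 = 2*(-180)*(46 - 107) + 2 = 2*(-180)*(-61) + 2 = 21960 + 2 = 21962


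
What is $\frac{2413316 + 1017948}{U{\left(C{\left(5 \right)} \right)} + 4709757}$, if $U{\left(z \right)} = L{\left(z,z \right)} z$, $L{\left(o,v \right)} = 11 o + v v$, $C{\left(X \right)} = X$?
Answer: $\frac{3431264}{4710157} \approx 0.72848$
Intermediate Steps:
$L{\left(o,v \right)} = v^{2} + 11 o$ ($L{\left(o,v \right)} = 11 o + v^{2} = v^{2} + 11 o$)
$U{\left(z \right)} = z \left(z^{2} + 11 z\right)$ ($U{\left(z \right)} = \left(z^{2} + 11 z\right) z = z \left(z^{2} + 11 z\right)$)
$\frac{2413316 + 1017948}{U{\left(C{\left(5 \right)} \right)} + 4709757} = \frac{2413316 + 1017948}{5^{2} \left(11 + 5\right) + 4709757} = \frac{3431264}{25 \cdot 16 + 4709757} = \frac{3431264}{400 + 4709757} = \frac{3431264}{4710157}$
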